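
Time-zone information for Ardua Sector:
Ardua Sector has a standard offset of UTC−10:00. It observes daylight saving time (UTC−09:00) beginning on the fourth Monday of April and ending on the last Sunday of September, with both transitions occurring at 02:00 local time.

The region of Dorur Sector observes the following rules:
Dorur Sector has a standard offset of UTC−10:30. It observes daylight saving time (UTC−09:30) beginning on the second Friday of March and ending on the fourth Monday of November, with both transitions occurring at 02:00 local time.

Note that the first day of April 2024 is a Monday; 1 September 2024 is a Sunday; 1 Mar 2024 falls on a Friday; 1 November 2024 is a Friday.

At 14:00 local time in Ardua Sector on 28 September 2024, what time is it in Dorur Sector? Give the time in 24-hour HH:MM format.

13:30

1 April 2024 is a Monday, so the first Monday is April 1 and the fourth is April 22.
1 September 2024 is a Sunday, so Sundays fall on 1, 8, 15, 22, 29; the last is September 29.
28 September 2024 falls between 22 April and 29 September, so daylight saving is in effect and Ardua Sector is at UTC−09:00.
14:00 Ardua Sector + 9h = 23:00 UTC.
1 March 2024 is a Friday, so the first Friday is March 1 and the second is March 8.
1 November 2024 is a Friday, so the first Monday is November 4 and the fourth is November 25.
At the standard offset (UTC−10:30), 23:00 UTC − 10h30m = 12:30 Dorur Sector standard time.
The standard-time date in Dorur Sector, 28 September 2024, lies within the daylight-saving period (8 March – 25 November), so Dorur Sector is on daylight time, UTC−09:30.
23:00 UTC − 9h30m = 13:30 Dorur Sector.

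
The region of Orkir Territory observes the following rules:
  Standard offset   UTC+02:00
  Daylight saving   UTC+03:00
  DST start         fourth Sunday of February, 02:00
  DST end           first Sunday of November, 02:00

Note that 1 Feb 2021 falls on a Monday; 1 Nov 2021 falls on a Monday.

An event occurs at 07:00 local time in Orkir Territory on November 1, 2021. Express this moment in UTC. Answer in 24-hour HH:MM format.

1 February 2021 is a Monday, so the first Sunday is February 7 and the fourth is February 28.
1 November 2021 is a Monday, so the first Sunday is November 7.
November 1, 2021 lies within the daylight-saving period (28 February – 7 November), so Orkir Territory is on daylight time, UTC+03:00.
07:00 local − 3h = 04:00 UTC.

04:00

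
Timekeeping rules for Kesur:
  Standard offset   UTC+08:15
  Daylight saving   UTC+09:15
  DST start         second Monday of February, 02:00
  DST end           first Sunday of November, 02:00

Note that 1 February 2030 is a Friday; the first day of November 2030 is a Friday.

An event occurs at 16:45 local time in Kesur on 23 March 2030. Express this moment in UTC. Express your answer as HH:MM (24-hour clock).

1 February 2030 is a Friday, so the first Monday is February 4 and the second is February 11.
1 November 2030 is a Friday, so the first Sunday is November 3.
23 March 2030 falls between 11 February and 3 November, so daylight saving is in effect and Kesur is at UTC+09:15.
16:45 local − 9h15m = 07:30 UTC.

07:30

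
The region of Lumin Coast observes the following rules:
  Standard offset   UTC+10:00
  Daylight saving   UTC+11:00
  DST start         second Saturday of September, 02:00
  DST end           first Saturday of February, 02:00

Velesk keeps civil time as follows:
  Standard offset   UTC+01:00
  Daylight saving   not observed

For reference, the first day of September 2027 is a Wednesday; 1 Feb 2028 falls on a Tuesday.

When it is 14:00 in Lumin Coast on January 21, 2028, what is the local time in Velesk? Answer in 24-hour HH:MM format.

1 September 2027 is a Wednesday, so the first Saturday is September 4 and the second is September 11.
1 February 2028 is a Tuesday, so the first Saturday is February 5.
January 21, 2028 falls between 11 September 2027 and 5 February 2028, so daylight saving is in effect and Lumin Coast is at UTC+11:00.
14:00 Lumin Coast − 11h = 03:00 UTC.
Velesk has no daylight saving, so its offset is UTC+01:00 year-round.
03:00 UTC + 1h = 04:00 Velesk.

04:00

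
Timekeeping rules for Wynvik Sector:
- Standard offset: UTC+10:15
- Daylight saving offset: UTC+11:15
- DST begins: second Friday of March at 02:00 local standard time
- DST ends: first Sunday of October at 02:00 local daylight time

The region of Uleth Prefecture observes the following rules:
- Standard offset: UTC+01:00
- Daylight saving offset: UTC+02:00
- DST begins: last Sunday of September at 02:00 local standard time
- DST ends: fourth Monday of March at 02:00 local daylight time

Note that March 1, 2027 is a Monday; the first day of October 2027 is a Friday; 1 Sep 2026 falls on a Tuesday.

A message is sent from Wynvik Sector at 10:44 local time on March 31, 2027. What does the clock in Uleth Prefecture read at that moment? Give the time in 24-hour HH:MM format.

00:29

1 March 2027 is a Monday, so the first Friday is March 5 and the second is March 12.
1 October 2027 is a Friday, so the first Sunday is October 3.
March 31, 2027 falls between 12 March and 3 October, so daylight saving is in effect and Wynvik Sector is at UTC+11:15.
10:44 Wynvik Sector − 11h15m = 23:29 UTC (rolling into the previous day, 30 March 2027).
1 September 2026 is a Tuesday, so Sundays fall on 6, 13, 20, 27; the last is September 27.
1 March 2027 is a Monday, so the first Monday is March 1 and the fourth is March 22.
At the standard offset (UTC+01:00), 23:29 UTC + 1h = 00:29 Uleth Prefecture standard time (rolling into the next day, 31 March 2027).
Daylight saving runs 27 September 2026 – 22 March 2027; the standard-time date in Uleth Prefecture, March 31, 2027, is outside that window, so Uleth Prefecture is on standard time at UTC+01:00.
23:29 UTC + 1h = 00:29 Uleth Prefecture (rolling into the next day, 31 March 2027).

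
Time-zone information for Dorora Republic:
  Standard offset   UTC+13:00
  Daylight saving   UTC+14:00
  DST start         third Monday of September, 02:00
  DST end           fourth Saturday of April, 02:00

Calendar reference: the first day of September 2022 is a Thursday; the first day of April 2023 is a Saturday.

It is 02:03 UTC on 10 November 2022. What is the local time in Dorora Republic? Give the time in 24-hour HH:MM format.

16:03

1 September 2022 is a Thursday, so the first Monday is September 5 and the third is September 19.
1 April 2023 is a Saturday, so the first Saturday is April 1 and the fourth is April 22.
At the standard offset (UTC+13:00), 02:03 UTC + 13h = 15:03 Dorora Republic standard time.
Daylight saving runs 19 September 2022 – 22 April 2023; the standard-time date in Dorora Republic, 10 November 2022, is inside that window, so Dorora Republic is at UTC+14:00.
02:03 UTC + 14h = 16:03 local.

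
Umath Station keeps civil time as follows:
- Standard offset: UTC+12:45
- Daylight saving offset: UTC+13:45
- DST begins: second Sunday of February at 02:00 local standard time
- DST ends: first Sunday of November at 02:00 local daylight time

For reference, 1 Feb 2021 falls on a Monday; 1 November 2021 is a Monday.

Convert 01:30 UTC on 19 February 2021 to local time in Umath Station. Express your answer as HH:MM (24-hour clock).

15:15

1 February 2021 is a Monday, so the first Sunday is February 7 and the second is February 14.
1 November 2021 is a Monday, so the first Sunday is November 7.
At the standard offset (UTC+12:45), 01:30 UTC + 12h45m = 14:15 Umath Station standard time.
The standard-time date in Umath Station, 19 February 2021, lies within the daylight-saving period (14 February – 7 November), so Umath Station is on daylight time, UTC+13:45.
01:30 UTC + 13h45m = 15:15 local.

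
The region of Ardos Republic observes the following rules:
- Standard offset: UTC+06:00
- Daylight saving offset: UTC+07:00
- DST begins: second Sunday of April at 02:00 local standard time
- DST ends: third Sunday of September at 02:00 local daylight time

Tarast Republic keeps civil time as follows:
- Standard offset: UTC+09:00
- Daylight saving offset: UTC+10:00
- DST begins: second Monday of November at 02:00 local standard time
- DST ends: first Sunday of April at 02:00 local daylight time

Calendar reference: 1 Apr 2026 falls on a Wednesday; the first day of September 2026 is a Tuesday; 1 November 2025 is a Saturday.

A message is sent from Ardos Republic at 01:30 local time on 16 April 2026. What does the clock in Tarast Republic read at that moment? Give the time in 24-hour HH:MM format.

03:30

1 April 2026 is a Wednesday, so the first Sunday is April 5 and the second is April 12.
1 September 2026 is a Tuesday, so the first Sunday is September 6 and the third is September 20.
16 April 2026 lies within the daylight-saving period (12 April – 20 September), so Ardos Republic is on daylight time, UTC+07:00.
01:30 Ardos Republic − 7h = 18:30 UTC (rolling into the previous day, 15 April 2026).
1 November 2025 is a Saturday, so the first Monday is November 3 and the second is November 10.
1 April 2026 is a Wednesday, so the first Sunday is April 5.
At the standard offset (UTC+09:00), 18:30 UTC + 9h = 03:30 Tarast Republic standard time (rolling into the next day, 16 April 2026).
The standard-time date in Tarast Republic, 16 April 2026, does not fall between 10 November 2025 and 5 April 2026, so daylight saving is not in effect and Tarast Republic is at UTC+09:00.
18:30 UTC + 9h = 03:30 Tarast Republic (rolling into the next day, 16 April 2026).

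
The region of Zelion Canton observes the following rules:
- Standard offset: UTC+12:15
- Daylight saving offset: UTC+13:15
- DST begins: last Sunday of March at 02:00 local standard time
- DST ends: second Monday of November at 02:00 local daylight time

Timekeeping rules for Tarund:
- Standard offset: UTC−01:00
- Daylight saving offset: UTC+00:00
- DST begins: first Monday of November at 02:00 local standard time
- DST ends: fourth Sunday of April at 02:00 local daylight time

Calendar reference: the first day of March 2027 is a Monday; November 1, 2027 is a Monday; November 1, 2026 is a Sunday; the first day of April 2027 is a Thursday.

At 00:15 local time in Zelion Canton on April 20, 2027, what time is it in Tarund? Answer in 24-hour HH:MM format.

1 March 2027 is a Monday, so Sundays fall on 7, 14, 21, 28; the last is March 28.
1 November 2027 is a Monday, so the first Monday is November 1 and the second is November 8.
Daylight saving runs 28 March – 8 November; April 20, 2027 is inside that window, so Zelion Canton is at UTC+13:15.
00:15 Zelion Canton − 13h15m = 11:00 UTC (rolling into the previous day, 19 April 2027).
1 November 2026 is a Sunday, so the first Monday is November 2.
1 April 2027 is a Thursday, so the first Sunday is April 4 and the fourth is April 25.
At the standard offset (UTC−01:00), 11:00 UTC − 1h = 10:00 Tarund standard time.
The standard-time date in Tarund, April 19, 2027, lies within the daylight-saving period (2 November 2026 – 25 April 2027), so Tarund is on daylight time, UTC+00:00.
11:00 UTC + 0h = 11:00 Tarund.

11:00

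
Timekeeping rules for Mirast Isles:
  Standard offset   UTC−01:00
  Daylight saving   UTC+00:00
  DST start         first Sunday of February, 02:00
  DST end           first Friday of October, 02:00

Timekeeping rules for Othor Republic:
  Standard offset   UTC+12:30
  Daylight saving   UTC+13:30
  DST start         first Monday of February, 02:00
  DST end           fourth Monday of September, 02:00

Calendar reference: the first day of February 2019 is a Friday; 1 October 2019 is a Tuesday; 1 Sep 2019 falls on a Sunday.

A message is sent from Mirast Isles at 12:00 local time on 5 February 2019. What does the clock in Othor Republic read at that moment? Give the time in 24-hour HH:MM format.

01:30

1 February 2019 is a Friday, so the first Sunday is February 3.
1 October 2019 is a Tuesday, so the first Friday is October 4.
5 February 2019 lies within the daylight-saving period (3 February – 4 October), so Mirast Isles is on daylight time, UTC+00:00.
12:00 Mirast Isles − 0h = 12:00 UTC.
1 February 2019 is a Friday, so the first Monday is February 4.
1 September 2019 is a Sunday, so the first Monday is September 2 and the fourth is September 23.
At the standard offset (UTC+12:30), 12:00 UTC + 12h30m = 00:30 Othor Republic standard time (rolling into the next day, 6 February 2019).
The standard-time date in Othor Republic, 6 February 2019, falls between 4 February and 23 September, so daylight saving is in effect and Othor Republic is at UTC+13:30.
12:00 UTC + 13h30m = 01:30 Othor Republic (rolling into the next day, 6 February 2019).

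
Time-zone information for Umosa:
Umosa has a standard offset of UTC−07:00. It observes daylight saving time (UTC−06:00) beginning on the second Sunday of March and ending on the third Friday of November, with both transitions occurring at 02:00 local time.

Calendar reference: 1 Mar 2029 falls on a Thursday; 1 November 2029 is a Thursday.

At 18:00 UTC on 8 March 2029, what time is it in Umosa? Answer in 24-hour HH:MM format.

1 March 2029 is a Thursday, so the first Sunday is March 4 and the second is March 11.
1 November 2029 is a Thursday, so the first Friday is November 2 and the third is November 16.
At the standard offset (UTC−07:00), 18:00 UTC − 7h = 11:00 Umosa standard time.
The standard-time date in Umosa, 8 March 2029, does not fall between 11 March and 16 November, so daylight saving is not in effect and Umosa is at UTC−07:00.
18:00 UTC − 7h = 11:00 local.

11:00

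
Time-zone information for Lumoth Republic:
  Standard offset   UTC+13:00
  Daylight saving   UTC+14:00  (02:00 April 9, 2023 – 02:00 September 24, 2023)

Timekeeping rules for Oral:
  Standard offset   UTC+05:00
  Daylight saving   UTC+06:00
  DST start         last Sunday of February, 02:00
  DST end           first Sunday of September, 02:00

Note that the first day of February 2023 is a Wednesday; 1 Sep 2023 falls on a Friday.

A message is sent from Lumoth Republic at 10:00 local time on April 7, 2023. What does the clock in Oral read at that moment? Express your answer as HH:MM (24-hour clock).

April 7, 2023 does not fall between 9 April and 24 September, so daylight saving is not in effect and Lumoth Republic is at UTC+13:00.
10:00 Lumoth Republic − 13h = 21:00 UTC (rolling into the previous day, 6 April 2023).
1 February 2023 is a Wednesday, so Sundays fall on 5, 12, 19, 26; the last is February 26.
1 September 2023 is a Friday, so the first Sunday is September 3.
At the standard offset (UTC+05:00), 21:00 UTC + 5h = 02:00 Oral standard time (rolling into the next day, 7 April 2023).
Daylight saving runs 26 February – 3 September; the standard-time date in Oral, April 7, 2023, is inside that window, so Oral is at UTC+06:00.
21:00 UTC + 6h = 03:00 Oral (rolling into the next day, 7 April 2023).

03:00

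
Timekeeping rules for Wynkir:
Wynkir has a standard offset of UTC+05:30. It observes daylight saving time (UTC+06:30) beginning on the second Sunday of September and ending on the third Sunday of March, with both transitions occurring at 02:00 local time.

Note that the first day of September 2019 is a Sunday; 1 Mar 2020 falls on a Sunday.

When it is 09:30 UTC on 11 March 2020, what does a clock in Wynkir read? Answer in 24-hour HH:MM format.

1 September 2019 is a Sunday, so the first Sunday is September 1 and the second is September 8.
1 March 2020 is a Sunday, so the first Sunday is March 1 and the third is March 15.
At the standard offset (UTC+05:30), 09:30 UTC + 5h30m = 15:00 Wynkir standard time.
The standard-time date in Wynkir, 11 March 2020, falls between 8 September 2019 and 15 March 2020, so daylight saving is in effect and Wynkir is at UTC+06:30.
09:30 UTC + 6h30m = 16:00 local.

16:00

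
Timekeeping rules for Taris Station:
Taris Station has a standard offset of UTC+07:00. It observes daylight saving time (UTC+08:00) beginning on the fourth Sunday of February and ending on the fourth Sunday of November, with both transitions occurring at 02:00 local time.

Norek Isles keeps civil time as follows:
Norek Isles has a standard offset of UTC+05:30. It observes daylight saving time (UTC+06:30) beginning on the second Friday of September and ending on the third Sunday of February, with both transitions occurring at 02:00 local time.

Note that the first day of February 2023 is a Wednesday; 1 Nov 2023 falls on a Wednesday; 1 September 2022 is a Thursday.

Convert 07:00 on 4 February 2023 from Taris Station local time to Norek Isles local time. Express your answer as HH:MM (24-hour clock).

06:30

1 February 2023 is a Wednesday, so the first Sunday is February 5 and the fourth is February 26.
1 November 2023 is a Wednesday, so the first Sunday is November 5 and the fourth is November 26.
4 February 2023 is outside the daylight-saving period (26 February – 26 November), so Taris Station is on standard time, UTC+07:00.
07:00 Taris Station − 7h = 00:00 UTC.
1 September 2022 is a Thursday, so the first Friday is September 2 and the second is September 9.
1 February 2023 is a Wednesday, so the first Sunday is February 5 and the third is February 19.
At the standard offset (UTC+05:30), 00:00 UTC + 5h30m = 05:30 Norek Isles standard time.
The standard-time date in Norek Isles, 4 February 2023, lies within the daylight-saving period (9 September 2022 – 19 February 2023), so Norek Isles is on daylight time, UTC+06:30.
00:00 UTC + 6h30m = 06:30 Norek Isles.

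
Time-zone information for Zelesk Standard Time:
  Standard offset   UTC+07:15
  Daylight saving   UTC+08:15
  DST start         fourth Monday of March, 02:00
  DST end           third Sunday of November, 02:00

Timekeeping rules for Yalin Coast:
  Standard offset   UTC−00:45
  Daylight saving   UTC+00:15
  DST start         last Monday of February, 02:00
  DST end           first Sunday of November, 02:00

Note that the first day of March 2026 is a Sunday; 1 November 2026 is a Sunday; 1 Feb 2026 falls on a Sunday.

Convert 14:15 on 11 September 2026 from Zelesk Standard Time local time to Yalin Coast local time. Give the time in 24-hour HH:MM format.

1 March 2026 is a Sunday, so the first Monday is March 2 and the fourth is March 23.
1 November 2026 is a Sunday, so the first Sunday is November 1 and the third is November 15.
11 September 2026 lies within the daylight-saving period (23 March – 15 November), so Zelesk Standard Time is on daylight time, UTC+08:15.
14:15 Zelesk Standard Time − 8h15m = 06:00 UTC.
1 February 2026 is a Sunday, so Mondays fall on 2, 9, 16, 23; the last is February 23.
1 November 2026 is a Sunday, so the first Sunday is November 1.
At the standard offset (UTC−00:45), 06:00 UTC − 0h45m = 05:15 Yalin Coast standard time.
The standard-time date in Yalin Coast, 11 September 2026, falls between 23 February and 1 November, so daylight saving is in effect and Yalin Coast is at UTC+00:15.
06:00 UTC + 0h15m = 06:15 Yalin Coast.

06:15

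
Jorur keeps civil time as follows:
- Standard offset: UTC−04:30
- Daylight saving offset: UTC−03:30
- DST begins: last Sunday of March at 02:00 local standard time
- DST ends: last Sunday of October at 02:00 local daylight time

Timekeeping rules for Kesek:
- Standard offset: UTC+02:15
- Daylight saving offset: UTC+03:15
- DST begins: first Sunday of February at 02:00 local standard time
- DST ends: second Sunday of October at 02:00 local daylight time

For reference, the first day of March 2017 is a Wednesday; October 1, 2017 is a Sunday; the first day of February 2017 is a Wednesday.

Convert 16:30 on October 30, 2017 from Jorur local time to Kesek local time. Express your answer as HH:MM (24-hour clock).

1 March 2017 is a Wednesday, so Sundays fall on 5, 12, 19, 26; the last is March 26.
1 October 2017 is a Sunday, so Sundays fall on 1, 8, 15, 22, 29; the last is October 29.
Daylight saving runs 26 March – 29 October; October 30, 2017 is outside that window, so Jorur is on standard time at UTC−04:30.
16:30 Jorur + 4h30m = 21:00 UTC.
1 February 2017 is a Wednesday, so the first Sunday is February 5.
1 October 2017 is a Sunday, so the first Sunday is October 1 and the second is October 8.
At the standard offset (UTC+02:15), 21:00 UTC + 2h15m = 23:15 Kesek standard time.
The standard-time date in Kesek, October 30, 2017, is outside the daylight-saving period (5 February – 8 October), so Kesek is on standard time, UTC+02:15.
21:00 UTC + 2h15m = 23:15 Kesek.

23:15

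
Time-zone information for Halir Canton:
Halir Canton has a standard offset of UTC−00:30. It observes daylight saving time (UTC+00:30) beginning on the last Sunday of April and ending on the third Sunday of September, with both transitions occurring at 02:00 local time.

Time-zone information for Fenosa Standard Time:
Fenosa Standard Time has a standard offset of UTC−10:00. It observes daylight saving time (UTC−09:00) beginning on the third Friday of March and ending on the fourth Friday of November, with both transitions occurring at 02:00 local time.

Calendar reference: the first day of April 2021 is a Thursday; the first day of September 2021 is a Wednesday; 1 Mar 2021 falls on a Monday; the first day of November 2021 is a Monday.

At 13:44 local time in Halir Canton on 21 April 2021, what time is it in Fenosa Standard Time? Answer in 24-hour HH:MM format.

05:14

1 April 2021 is a Thursday, so Sundays fall on 4, 11, 18, 25; the last is April 25.
1 September 2021 is a Wednesday, so the first Sunday is September 5 and the third is September 19.
21 April 2021 is outside the daylight-saving period (25 April – 19 September), so Halir Canton is on standard time, UTC−00:30.
13:44 Halir Canton + 0h30m = 14:14 UTC.
1 March 2021 is a Monday, so the first Friday is March 5 and the third is March 19.
1 November 2021 is a Monday, so the first Friday is November 5 and the fourth is November 26.
At the standard offset (UTC−10:00), 14:14 UTC − 10h = 04:14 Fenosa Standard Time standard time.
The standard-time date in Fenosa Standard Time, 21 April 2021, lies within the daylight-saving period (19 March – 26 November), so Fenosa Standard Time is on daylight time, UTC−09:00.
14:14 UTC − 9h = 05:14 Fenosa Standard Time.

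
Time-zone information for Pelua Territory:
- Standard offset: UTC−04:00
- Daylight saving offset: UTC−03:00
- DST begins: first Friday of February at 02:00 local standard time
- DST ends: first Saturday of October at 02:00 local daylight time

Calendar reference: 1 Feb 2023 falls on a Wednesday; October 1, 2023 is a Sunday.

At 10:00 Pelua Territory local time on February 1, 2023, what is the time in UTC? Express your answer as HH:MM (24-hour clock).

14:00

1 February 2023 is a Wednesday, so the first Friday is February 3.
1 October 2023 is a Sunday, so the first Saturday is October 7.
February 1, 2023 is outside the daylight-saving period (3 February – 7 October), so Pelua Territory is on standard time, UTC−04:00.
10:00 local + 4h = 14:00 UTC.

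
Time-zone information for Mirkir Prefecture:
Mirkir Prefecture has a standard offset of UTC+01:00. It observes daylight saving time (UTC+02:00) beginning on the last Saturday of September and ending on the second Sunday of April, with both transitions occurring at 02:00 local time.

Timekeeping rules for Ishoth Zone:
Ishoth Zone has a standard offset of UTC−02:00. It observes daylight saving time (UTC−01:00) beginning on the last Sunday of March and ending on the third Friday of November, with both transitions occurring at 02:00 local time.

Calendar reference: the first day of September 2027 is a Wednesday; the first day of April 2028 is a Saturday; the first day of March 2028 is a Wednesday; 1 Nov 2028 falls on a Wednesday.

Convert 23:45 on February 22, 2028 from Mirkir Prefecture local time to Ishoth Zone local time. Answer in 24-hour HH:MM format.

1 September 2027 is a Wednesday, so Saturdays fall on 4, 11, 18, 25; the last is September 25.
1 April 2028 is a Saturday, so the first Sunday is April 2 and the second is April 9.
February 22, 2028 falls between 25 September 2027 and 9 April 2028, so daylight saving is in effect and Mirkir Prefecture is at UTC+02:00.
23:45 Mirkir Prefecture − 2h = 21:45 UTC.
1 March 2028 is a Wednesday, so Sundays fall on 5, 12, 19, 26; the last is March 26.
1 November 2028 is a Wednesday, so the first Friday is November 3 and the third is November 17.
At the standard offset (UTC−02:00), 21:45 UTC − 2h = 19:45 Ishoth Zone standard time.
The standard-time date in Ishoth Zone, February 22, 2028, does not fall between 26 March and 17 November, so daylight saving is not in effect and Ishoth Zone is at UTC−02:00.
21:45 UTC − 2h = 19:45 Ishoth Zone.

19:45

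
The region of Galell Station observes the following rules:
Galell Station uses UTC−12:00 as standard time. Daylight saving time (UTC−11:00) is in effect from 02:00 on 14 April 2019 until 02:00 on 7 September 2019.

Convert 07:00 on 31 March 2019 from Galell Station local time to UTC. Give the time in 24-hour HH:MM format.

31 March 2019 is outside the daylight-saving period (14 April – 7 September), so Galell Station is on standard time, UTC−12:00.
07:00 local + 12h = 19:00 UTC.

19:00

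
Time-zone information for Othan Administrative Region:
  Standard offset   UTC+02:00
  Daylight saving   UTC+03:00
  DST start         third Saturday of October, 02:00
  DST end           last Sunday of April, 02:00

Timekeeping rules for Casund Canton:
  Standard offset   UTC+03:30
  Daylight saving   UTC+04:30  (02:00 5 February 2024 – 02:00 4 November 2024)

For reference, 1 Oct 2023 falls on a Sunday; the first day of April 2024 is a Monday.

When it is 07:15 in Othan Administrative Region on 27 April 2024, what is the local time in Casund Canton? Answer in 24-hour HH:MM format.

08:45

1 October 2023 is a Sunday, so the first Saturday is October 7 and the third is October 21.
1 April 2024 is a Monday, so Sundays fall on 7, 14, 21, 28; the last is April 28.
Daylight saving runs 21 October 2023 – 28 April 2024; 27 April 2024 is inside that window, so Othan Administrative Region is at UTC+03:00.
07:15 Othan Administrative Region − 3h = 04:15 UTC.
At the standard offset (UTC+03:30), 04:15 UTC + 3h30m = 07:45 Casund Canton standard time.
Daylight saving runs 5 February – 4 November; the standard-time date in Casund Canton, 27 April 2024, is inside that window, so Casund Canton is at UTC+04:30.
04:15 UTC + 4h30m = 08:45 Casund Canton.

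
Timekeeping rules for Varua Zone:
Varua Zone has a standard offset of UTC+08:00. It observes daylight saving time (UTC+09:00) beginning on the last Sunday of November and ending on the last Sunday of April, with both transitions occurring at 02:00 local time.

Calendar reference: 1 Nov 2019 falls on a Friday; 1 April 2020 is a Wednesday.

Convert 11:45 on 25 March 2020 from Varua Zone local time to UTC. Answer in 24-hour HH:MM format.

02:45

1 November 2019 is a Friday, so Sundays fall on 3, 10, 17, 24; the last is November 24.
1 April 2020 is a Wednesday, so Sundays fall on 5, 12, 19, 26; the last is April 26.
25 March 2020 lies within the daylight-saving period (24 November 2019 – 26 April 2020), so Varua Zone is on daylight time, UTC+09:00.
11:45 local − 9h = 02:45 UTC.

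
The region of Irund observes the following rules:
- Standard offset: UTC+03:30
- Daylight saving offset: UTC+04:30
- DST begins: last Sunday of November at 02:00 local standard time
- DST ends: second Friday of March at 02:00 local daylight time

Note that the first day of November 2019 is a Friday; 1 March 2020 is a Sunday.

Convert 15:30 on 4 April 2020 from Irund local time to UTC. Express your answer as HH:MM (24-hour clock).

1 November 2019 is a Friday, so Sundays fall on 3, 10, 17, 24; the last is November 24.
1 March 2020 is a Sunday, so the first Friday is March 6 and the second is March 13.
4 April 2020 is outside the daylight-saving period (24 November 2019 – 13 March 2020), so Irund is on standard time, UTC+03:30.
15:30 local − 3h30m = 12:00 UTC.

12:00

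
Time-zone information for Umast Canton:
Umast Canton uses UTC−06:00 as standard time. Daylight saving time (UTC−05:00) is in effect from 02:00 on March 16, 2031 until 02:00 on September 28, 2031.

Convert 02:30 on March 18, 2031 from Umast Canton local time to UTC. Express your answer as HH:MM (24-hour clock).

07:30

Daylight saving runs 16 March – 28 September; March 18, 2031 is inside that window, so Umast Canton is at UTC−05:00.
02:30 local + 5h = 07:30 UTC.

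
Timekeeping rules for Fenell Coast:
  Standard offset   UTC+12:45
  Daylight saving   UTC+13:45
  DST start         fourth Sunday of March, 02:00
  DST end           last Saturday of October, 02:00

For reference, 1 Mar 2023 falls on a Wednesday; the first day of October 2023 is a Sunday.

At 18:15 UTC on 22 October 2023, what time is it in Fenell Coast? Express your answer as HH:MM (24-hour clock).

08:00

1 March 2023 is a Wednesday, so the first Sunday is March 5 and the fourth is March 26.
1 October 2023 is a Sunday, so Saturdays fall on 7, 14, 21, 28; the last is October 28.
At the standard offset (UTC+12:45), 18:15 UTC + 12h45m = 07:00 Fenell Coast standard time (rolling into the next day, 23 October 2023).
Daylight saving runs 26 March – 28 October; the standard-time date in Fenell Coast, 23 October 2023, is inside that window, so Fenell Coast is at UTC+13:45.
18:15 UTC + 13h45m = 08:00 local (rolling into the next day, 23 October 2023).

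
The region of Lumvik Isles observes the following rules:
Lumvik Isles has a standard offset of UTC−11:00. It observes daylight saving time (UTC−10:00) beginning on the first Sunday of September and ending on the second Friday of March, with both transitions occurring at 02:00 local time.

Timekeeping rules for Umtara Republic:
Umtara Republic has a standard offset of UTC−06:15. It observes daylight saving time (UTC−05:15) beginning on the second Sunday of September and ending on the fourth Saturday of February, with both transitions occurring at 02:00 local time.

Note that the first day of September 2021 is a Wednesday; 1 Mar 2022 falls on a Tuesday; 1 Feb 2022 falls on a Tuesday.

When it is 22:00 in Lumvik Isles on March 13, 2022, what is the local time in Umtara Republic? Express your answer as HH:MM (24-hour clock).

02:45

1 September 2021 is a Wednesday, so the first Sunday is September 5.
1 March 2022 is a Tuesday, so the first Friday is March 4 and the second is March 11.
Daylight saving runs 5 September 2021 – 11 March 2022; March 13, 2022 is outside that window, so Lumvik Isles is on standard time at UTC−11:00.
22:00 Lumvik Isles + 11h = 09:00 UTC (rolling into the next day, 14 March 2022).
1 September 2021 is a Wednesday, so the first Sunday is September 5 and the second is September 12.
1 February 2022 is a Tuesday, so the first Saturday is February 5 and the fourth is February 26.
At the standard offset (UTC−06:15), 09:00 UTC − 6h15m = 02:45 Umtara Republic standard time.
Daylight saving runs 12 September 2021 – 26 February 2022; the standard-time date in Umtara Republic, March 14, 2022, is outside that window, so Umtara Republic is on standard time at UTC−06:15.
09:00 UTC − 6h15m = 02:45 Umtara Republic.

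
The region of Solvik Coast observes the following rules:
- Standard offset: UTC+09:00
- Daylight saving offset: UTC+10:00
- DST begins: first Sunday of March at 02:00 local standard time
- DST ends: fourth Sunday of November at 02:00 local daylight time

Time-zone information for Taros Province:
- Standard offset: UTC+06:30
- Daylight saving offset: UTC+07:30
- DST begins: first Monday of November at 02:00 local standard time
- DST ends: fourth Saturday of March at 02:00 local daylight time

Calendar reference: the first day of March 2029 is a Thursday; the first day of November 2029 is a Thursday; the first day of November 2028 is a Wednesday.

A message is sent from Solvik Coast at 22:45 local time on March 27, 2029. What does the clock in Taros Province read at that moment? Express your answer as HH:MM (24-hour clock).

19:15

1 March 2029 is a Thursday, so the first Sunday is March 4.
1 November 2029 is a Thursday, so the first Sunday is November 4 and the fourth is November 25.
March 27, 2029 falls between 4 March and 25 November, so daylight saving is in effect and Solvik Coast is at UTC+10:00.
22:45 Solvik Coast − 10h = 12:45 UTC.
1 November 2028 is a Wednesday, so the first Monday is November 6.
1 March 2029 is a Thursday, so the first Saturday is March 3 and the fourth is March 24.
At the standard offset (UTC+06:30), 12:45 UTC + 6h30m = 19:15 Taros Province standard time.
Daylight saving runs 6 November 2028 – 24 March 2029; the standard-time date in Taros Province, March 27, 2029, is outside that window, so Taros Province is on standard time at UTC+06:30.
12:45 UTC + 6h30m = 19:15 Taros Province.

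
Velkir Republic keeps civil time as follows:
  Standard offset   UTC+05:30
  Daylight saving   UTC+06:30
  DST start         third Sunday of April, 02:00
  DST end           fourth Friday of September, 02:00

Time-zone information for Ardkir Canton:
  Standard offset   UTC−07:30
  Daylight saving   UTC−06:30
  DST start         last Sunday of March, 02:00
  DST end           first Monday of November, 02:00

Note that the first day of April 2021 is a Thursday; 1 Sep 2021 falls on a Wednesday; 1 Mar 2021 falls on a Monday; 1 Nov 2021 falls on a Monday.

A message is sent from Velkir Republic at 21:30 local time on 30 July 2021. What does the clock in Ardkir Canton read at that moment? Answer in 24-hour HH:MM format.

1 April 2021 is a Thursday, so the first Sunday is April 4 and the third is April 18.
1 September 2021 is a Wednesday, so the first Friday is September 3 and the fourth is September 24.
30 July 2021 falls between 18 April and 24 September, so daylight saving is in effect and Velkir Republic is at UTC+06:30.
21:30 Velkir Republic − 6h30m = 15:00 UTC.
1 March 2021 is a Monday, so Sundays fall on 7, 14, 21, 28; the last is March 28.
1 November 2021 is a Monday, so the first Monday is November 1.
At the standard offset (UTC−07:30), 15:00 UTC − 7h30m = 07:30 Ardkir Canton standard time.
The standard-time date in Ardkir Canton, 30 July 2021, lies within the daylight-saving period (28 March – 1 November), so Ardkir Canton is on daylight time, UTC−06:30.
15:00 UTC − 6h30m = 08:30 Ardkir Canton.

08:30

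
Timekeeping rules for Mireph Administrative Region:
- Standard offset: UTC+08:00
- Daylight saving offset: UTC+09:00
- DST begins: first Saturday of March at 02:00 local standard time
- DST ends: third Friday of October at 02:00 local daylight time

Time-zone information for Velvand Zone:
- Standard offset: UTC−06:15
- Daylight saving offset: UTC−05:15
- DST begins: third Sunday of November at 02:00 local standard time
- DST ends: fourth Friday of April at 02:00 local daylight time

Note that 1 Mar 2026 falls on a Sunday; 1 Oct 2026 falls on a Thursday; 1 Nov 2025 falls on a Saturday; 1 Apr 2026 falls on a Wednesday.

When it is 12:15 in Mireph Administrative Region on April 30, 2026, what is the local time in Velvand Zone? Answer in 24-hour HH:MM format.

1 March 2026 is a Sunday, so the first Saturday is March 7.
1 October 2026 is a Thursday, so the first Friday is October 2 and the third is October 16.
April 30, 2026 falls between 7 March and 16 October, so daylight saving is in effect and Mireph Administrative Region is at UTC+09:00.
12:15 Mireph Administrative Region − 9h = 03:15 UTC.
1 November 2025 is a Saturday, so the first Sunday is November 2 and the third is November 16.
1 April 2026 is a Wednesday, so the first Friday is April 3 and the fourth is April 24.
At the standard offset (UTC−06:15), 03:15 UTC − 6h15m = 21:00 Velvand Zone standard time (rolling into the previous day, 29 April 2026).
The standard-time date in Velvand Zone, April 29, 2026, does not fall between 16 November 2025 and 24 April 2026, so daylight saving is not in effect and Velvand Zone is at UTC−06:15.
03:15 UTC − 6h15m = 21:00 Velvand Zone (rolling into the previous day, 29 April 2026).

21:00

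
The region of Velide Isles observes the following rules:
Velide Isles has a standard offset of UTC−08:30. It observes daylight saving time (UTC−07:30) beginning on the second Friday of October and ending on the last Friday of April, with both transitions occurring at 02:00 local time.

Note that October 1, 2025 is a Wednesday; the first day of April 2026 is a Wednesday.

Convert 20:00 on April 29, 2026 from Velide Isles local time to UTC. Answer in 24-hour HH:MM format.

04:30

1 October 2025 is a Wednesday, so the first Friday is October 3 and the second is October 10.
1 April 2026 is a Wednesday, so Fridays fall on 3, 10, 17, 24; the last is April 24.
April 29, 2026 is outside the daylight-saving period (10 October 2025 – 24 April 2026), so Velide Isles is on standard time, UTC−08:30.
20:00 local + 8h30m = 04:30 UTC (rolling into the next day, 30 April 2026).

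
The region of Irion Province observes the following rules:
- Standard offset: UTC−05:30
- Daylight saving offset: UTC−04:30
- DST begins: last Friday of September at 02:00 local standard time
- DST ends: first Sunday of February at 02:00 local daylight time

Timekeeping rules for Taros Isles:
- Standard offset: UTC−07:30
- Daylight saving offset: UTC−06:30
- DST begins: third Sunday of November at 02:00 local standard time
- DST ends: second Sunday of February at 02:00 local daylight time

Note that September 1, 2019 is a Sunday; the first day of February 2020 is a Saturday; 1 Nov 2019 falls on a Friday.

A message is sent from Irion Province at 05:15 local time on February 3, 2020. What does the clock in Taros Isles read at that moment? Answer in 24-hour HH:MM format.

04:15

1 September 2019 is a Sunday, so Fridays fall on 6, 13, 20, 27; the last is September 27.
1 February 2020 is a Saturday, so the first Sunday is February 2.
February 3, 2020 is outside the daylight-saving period (27 September 2019 – 2 February 2020), so Irion Province is on standard time, UTC−05:30.
05:15 Irion Province + 5h30m = 10:45 UTC.
1 November 2019 is a Friday, so the first Sunday is November 3 and the third is November 17.
1 February 2020 is a Saturday, so the first Sunday is February 2 and the second is February 9.
At the standard offset (UTC−07:30), 10:45 UTC − 7h30m = 03:15 Taros Isles standard time.
The standard-time date in Taros Isles, February 3, 2020, lies within the daylight-saving period (17 November 2019 – 9 February 2020), so Taros Isles is on daylight time, UTC−06:30.
10:45 UTC − 6h30m = 04:15 Taros Isles.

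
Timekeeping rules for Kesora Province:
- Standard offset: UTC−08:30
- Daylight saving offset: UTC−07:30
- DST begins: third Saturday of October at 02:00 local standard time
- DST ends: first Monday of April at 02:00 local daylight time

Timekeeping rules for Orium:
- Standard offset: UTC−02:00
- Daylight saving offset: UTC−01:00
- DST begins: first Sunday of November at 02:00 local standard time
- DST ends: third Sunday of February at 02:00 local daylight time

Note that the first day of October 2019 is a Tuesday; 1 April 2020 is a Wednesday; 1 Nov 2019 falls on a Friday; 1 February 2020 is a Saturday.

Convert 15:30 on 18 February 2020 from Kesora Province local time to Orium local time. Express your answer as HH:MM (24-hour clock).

1 October 2019 is a Tuesday, so the first Saturday is October 5 and the third is October 19.
1 April 2020 is a Wednesday, so the first Monday is April 6.
18 February 2020 falls between 19 October 2019 and 6 April 2020, so daylight saving is in effect and Kesora Province is at UTC−07:30.
15:30 Kesora Province + 7h30m = 23:00 UTC.
1 November 2019 is a Friday, so the first Sunday is November 3.
1 February 2020 is a Saturday, so the first Sunday is February 2 and the third is February 16.
At the standard offset (UTC−02:00), 23:00 UTC − 2h = 21:00 Orium standard time.
The standard-time date in Orium, 18 February 2020, does not fall between 3 November 2019 and 16 February 2020, so daylight saving is not in effect and Orium is at UTC−02:00.
23:00 UTC − 2h = 21:00 Orium.

21:00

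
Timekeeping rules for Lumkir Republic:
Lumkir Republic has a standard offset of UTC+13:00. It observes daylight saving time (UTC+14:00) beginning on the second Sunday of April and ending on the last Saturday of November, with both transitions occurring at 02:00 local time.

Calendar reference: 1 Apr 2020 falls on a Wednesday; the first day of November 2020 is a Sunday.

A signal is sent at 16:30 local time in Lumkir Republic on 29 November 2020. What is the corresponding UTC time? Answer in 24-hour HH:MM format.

03:30

1 April 2020 is a Wednesday, so the first Sunday is April 5 and the second is April 12.
1 November 2020 is a Sunday, so Saturdays fall on 7, 14, 21, 28; the last is November 28.
29 November 2020 does not fall between 12 April and 28 November, so daylight saving is not in effect and Lumkir Republic is at UTC+13:00.
16:30 local − 13h = 03:30 UTC.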